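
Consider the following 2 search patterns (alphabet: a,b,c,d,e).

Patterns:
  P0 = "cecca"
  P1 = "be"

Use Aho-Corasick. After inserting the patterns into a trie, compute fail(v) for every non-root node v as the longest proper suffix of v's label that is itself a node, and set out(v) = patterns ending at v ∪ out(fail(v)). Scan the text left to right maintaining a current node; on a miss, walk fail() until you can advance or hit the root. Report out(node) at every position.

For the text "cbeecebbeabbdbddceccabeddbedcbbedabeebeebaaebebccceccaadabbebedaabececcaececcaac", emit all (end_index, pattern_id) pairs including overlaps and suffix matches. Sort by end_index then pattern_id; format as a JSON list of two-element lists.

Build automaton:
Trie nodes:
  0='ε' goto b→6 c→1
  1='c' goto e→2
  2='ce' goto c→3
  3='cec' goto c→4
  4='cecc' goto a→5
  5='cecca' goto ·  [P0 ends]
  6='b' goto e→7
  7='be' goto ·  [P1 ends]

Failure links (BFS by depth):
  n1('c'): parent n0 fail=0; on 'c' 0 → fail=0;  out ∅∪∅=∅
  n6('b'): parent n0 fail=0; on 'b' 0 → fail=0;  out ∅∪∅=∅
  n2('ce'): parent n1 fail=0; on 'e' 0 → fail=0;  out ∅∪∅=∅
  n7('be'): parent n6 fail=0; on 'e' 0 → fail=0;  out {1}∪∅={1}
  n3('cec'): parent n2 fail=0; on 'c' 0 → fail=1;  out ∅∪∅=∅
  n4('cecc'): parent n3 fail=1; on 'c' 1→0 → fail=1;  out ∅∪∅=∅
  n5('cecca'): parent n4 fail=1; on 'a' 1→0 → fail=0;  out {0}∪∅={0}

Scan:
pos 0 'c': at 1
pos 1 'b': at 6 ·f
pos 2 'e': at 7  emit P1@[1:2]
pos 3 'e': at 0 ·f
pos 4 'c': at 1
pos 5 'e': at 2
pos 6 'b': at 6 ·f
pos 7 'b': at 6 ·f
pos 8 'e': at 7  emit P1@[7:8]
pos 9 'a': at 0 ·f
pos 10 'b': at 6
pos 11 'b': at 6 ·f
pos 12 'd': at 0 ·f
pos 13 'b': at 6
pos 14 'd': at 0 ·f
pos 15 'd': at 0
pos 16 'c': at 1
pos 17 'e': at 2
pos 18 'c': at 3
pos 19 'c': at 4
pos 20 'a': at 5  emit P0@[16:20]
pos 21 'b': at 6 ·f
pos 22 'e': at 7  emit P1@[21:22]
pos 23 'd': at 0 ·f
pos 24 'd': at 0
pos 25 'b': at 6
pos 26 'e': at 7  emit P1@[25:26]
pos 27 'd': at 0 ·f
pos 28 'c': at 1
pos 29 'b': at 6 ·f
pos 30 'b': at 6 ·f
pos 31 'e': at 7  emit P1@[30:31]
pos 32 'd': at 0 ·f
pos 33 'a': at 0
pos 34 'b': at 6
pos 35 'e': at 7  emit P1@[34:35]
pos 36 'e': at 0 ·f
pos 37 'b': at 6
pos 38 'e': at 7  emit P1@[37:38]
pos 39 'e': at 0 ·f
pos 40 'b': at 6
pos 41 'a': at 0 ·f
pos 42 'a': at 0
pos 43 'e': at 0
pos 44 'b': at 6
pos 45 'e': at 7  emit P1@[44:45]
pos 46 'b': at 6 ·f
pos 47 'c': at 1 ·f
pos 48 'c': at 1 ·f
pos 49 'c': at 1 ·f
pos 50 'e': at 2
pos 51 'c': at 3
pos 52 'c': at 4
pos 53 'a': at 5  emit P0@[49:53]
pos 54 'a': at 0 ·f
pos 55 'd': at 0
pos 56 'a': at 0
pos 57 'b': at 6
pos 58 'b': at 6 ·f
pos 59 'e': at 7  emit P1@[58:59]
pos 60 'b': at 6 ·f
pos 61 'e': at 7  emit P1@[60:61]
pos 62 'd': at 0 ·f
pos 63 'a': at 0
pos 64 'a': at 0
pos 65 'b': at 6
pos 66 'e': at 7  emit P1@[65:66]
pos 67 'c': at 1 ·f
pos 68 'e': at 2
pos 69 'c': at 3
pos 70 'c': at 4
pos 71 'a': at 5  emit P0@[67:71]
pos 72 'e': at 0 ·f
pos 73 'c': at 1
pos 74 'e': at 2
pos 75 'c': at 3
pos 76 'c': at 4
pos 77 'a': at 5  emit P0@[73:77]
pos 78 'a': at 0 ·f
pos 79 'c': at 1

All matches (sorted): [[2,1],[8,1],[20,0],[22,1],[26,1],[31,1],[35,1],[38,1],[45,1],[53,0],[59,1],[61,1],[66,1],[71,0],[77,0]]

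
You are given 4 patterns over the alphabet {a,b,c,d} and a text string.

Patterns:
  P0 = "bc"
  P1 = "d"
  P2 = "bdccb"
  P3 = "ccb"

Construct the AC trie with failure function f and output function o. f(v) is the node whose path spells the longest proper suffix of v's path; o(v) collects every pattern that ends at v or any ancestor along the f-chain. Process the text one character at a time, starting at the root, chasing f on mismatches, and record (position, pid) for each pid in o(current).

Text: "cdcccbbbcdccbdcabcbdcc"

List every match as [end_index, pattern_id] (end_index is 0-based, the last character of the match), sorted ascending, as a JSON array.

Build:
Trie (insert patterns):
  0='ε' goto b→1 c→8 d→3
  1='b' goto c→2 d→4
  2='bc' goto ·  [P0 ends]
  3='d' goto ·  [P1 ends]
  4='bd' goto c→5
  5='bdc' goto c→6
  6='bdcc' goto b→7
  7='bdccb' goto ·  [P2 ends]
  8='c' goto c→9
  9='cc' goto b→10
  10='ccb' goto ·  [P3 ends]

Failure links (BFS by depth):
  n1('b'): parent n0 fail=0; on 'b' 0 → fail=0;  out ∅∪∅=∅
  n3('d'): parent n0 fail=0; on 'd' 0 → fail=0;  out {1}∪∅={1}
  n8('c'): parent n0 fail=0; on 'c' 0 → fail=0;  out ∅∪∅=∅
  n2('bc'): parent n1 fail=0; on 'c' 0 → fail=8;  out {0}∪∅={0}
  n4('bd'): parent n1 fail=0; on 'd' 0 → fail=3;  out ∅∪{1}={1}
  n9('cc'): parent n8 fail=0; on 'c' 0 → fail=8;  out ∅∪∅=∅
  n5('bdc'): parent n4 fail=3; on 'c' 3→0 → fail=8;  out ∅∪∅=∅
  n10('ccb'): parent n9 fail=8; on 'b' 8→0 → fail=1;  out {3}∪∅={3}
  n6('bdcc'): parent n5 fail=8; on 'c' 8 → fail=9;  out ∅∪∅=∅
  n7('bdccb'): parent n6 fail=9; on 'b' 9 → fail=10;  out {2}∪{3}={2,3}

Text stream:
[0] read 'c'  n0⇒n8
[1] read 'd'  n8⇒n3 ·f  ** P1@[1:1]
[2] read 'c'  n3⇒n8 ·f
[3] read 'c'  n8⇒n9
[4] read 'c'  n9⇒n9 ·f
[5] read 'b'  n9⇒n10  ** P3@[3:5]
[6] read 'b'  n10⇒n1 ·f
[7] read 'b'  n1⇒n1 ·f
[8] read 'c'  n1⇒n2  ** P0@[7:8]
[9] read 'd'  n2⇒n3 ·f  ** P1@[9:9]
[10] read 'c'  n3⇒n8 ·f
[11] read 'c'  n8⇒n9
[12] read 'b'  n9⇒n10  ** P3@[10:12]
[13] read 'd'  n10⇒n4 ·f  ** P1@[13:13]
[14] read 'c'  n4⇒n5
[15] read 'a'  n5⇒n0 ·f
[16] read 'b'  n0⇒n1
[17] read 'c'  n1⇒n2  ** P0@[16:17]
[18] read 'b'  n2⇒n1 ·f
[19] read 'd'  n1⇒n4  ** P1@[19:19]
[20] read 'c'  n4⇒n5
[21] read 'c'  n5⇒n6

Result: [[1,1],[5,3],[8,0],[9,1],[12,3],[13,1],[17,0],[19,1]]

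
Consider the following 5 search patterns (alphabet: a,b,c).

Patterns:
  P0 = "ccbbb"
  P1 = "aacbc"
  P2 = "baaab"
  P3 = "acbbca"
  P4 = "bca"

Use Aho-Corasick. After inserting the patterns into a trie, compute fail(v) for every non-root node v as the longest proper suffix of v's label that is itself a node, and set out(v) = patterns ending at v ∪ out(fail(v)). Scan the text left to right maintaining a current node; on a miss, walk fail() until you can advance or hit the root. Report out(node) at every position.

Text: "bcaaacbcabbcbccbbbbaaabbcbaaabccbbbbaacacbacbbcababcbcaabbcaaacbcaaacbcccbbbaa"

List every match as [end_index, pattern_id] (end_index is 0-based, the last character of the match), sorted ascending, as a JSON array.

Build automaton:
Trie nodes:
  n0 'ε': a→6 b→11 c→1
  n1 'c': c→2
  n2 'cc': b→3
  n3 'ccb': b→4
  n4 'ccbb': b→5
  n5 'ccbbb': ·  ←P0
  n6 'a': a→7 c→16
  n7 'aa': c→8
  n8 'aac': b→9
  n9 'aacb': c→10
  n10 'aacbc': ·  ←P1
  n11 'b': a→12 c→21
  n12 'ba': a→13
  n13 'baa': a→14
  n14 'baaa': b→15
  n15 'baaab': ·  ←P2
  n16 'ac': b→17
  n17 'acb': b→18
  n18 'acbb': c→19
  n19 'acbbc': a→20
  n20 'acbbca': ·  ←P3
  n21 'bc': a→22
  n22 'bca': ·  ←P4

BFS fail/out derivation:
  fail(1) 'c': from fail(0)=0 chase 'c': 0 ⇒ 0;  out=∅∪out(0)=∅
  fail(6) 'a': from fail(0)=0 chase 'a': 0 ⇒ 0;  out=∅∪out(0)=∅
  fail(11) 'b': from fail(0)=0 chase 'b': 0 ⇒ 0;  out=∅∪out(0)=∅
  fail(2) 'cc': from fail(1)=0 chase 'c': 0 ⇒ 1;  out=∅∪out(1)=∅
  fail(7) 'aa': from fail(6)=0 chase 'a': 0 ⇒ 6;  out=∅∪out(6)=∅
  fail(12) 'ba': from fail(11)=0 chase 'a': 0 ⇒ 6;  out=∅∪out(6)=∅
  fail(16) 'ac': from fail(6)=0 chase 'c': 0 ⇒ 1;  out=∅∪out(1)=∅
  fail(21) 'bc': from fail(11)=0 chase 'c': 0 ⇒ 1;  out=∅∪out(1)=∅
  fail(3) 'ccb': from fail(2)=1 chase 'b': 1→0 ⇒ 11;  out=∅∪out(11)=∅
  fail(8) 'aac': from fail(7)=6 chase 'c': 6 ⇒ 16;  out=∅∪out(16)=∅
  fail(13) 'baa': from fail(12)=6 chase 'a': 6 ⇒ 7;  out=∅∪out(7)=∅
  fail(17) 'acb': from fail(16)=1 chase 'b': 1→0 ⇒ 11;  out=∅∪out(11)=∅
  fail(22) 'bca': from fail(21)=1 chase 'a': 1→0 ⇒ 6;  out={4}∪out(6)={4}
  fail(4) 'ccbb': from fail(3)=11 chase 'b': 11→0 ⇒ 11;  out=∅∪out(11)=∅
  fail(9) 'aacb': from fail(8)=16 chase 'b': 16 ⇒ 17;  out=∅∪out(17)=∅
  fail(14) 'baaa': from fail(13)=7 chase 'a': 7→6 ⇒ 7;  out=∅∪out(7)=∅
  fail(18) 'acbb': from fail(17)=11 chase 'b': 11→0 ⇒ 11;  out=∅∪out(11)=∅
  fail(5) 'ccbbb': from fail(4)=11 chase 'b': 11→0 ⇒ 11;  out={0}∪out(11)={0}
  fail(10) 'aacbc': from fail(9)=17 chase 'c': 17→11 ⇒ 21;  out={1}∪out(21)={1}
  fail(15) 'baaab': from fail(14)=7 chase 'b': 7→6→0 ⇒ 11;  out={2}∪out(11)={2}
  fail(19) 'acbbc': from fail(18)=11 chase 'c': 11 ⇒ 21;  out=∅∪out(21)=∅
  fail(20) 'acbbca': from fail(19)=21 chase 'a': 21 ⇒ 22;  out={3}∪out(22)={3,4}

Text stream:
i=0 'b': node 0→11
i=1 'c': node 11→21
i=2 'a': node 21→22  → match P4@[0:2]
i=3 'a': node 22→7 (via fail)
i=4 'a': node 7→7 (via fail)
i=5 'c': node 7→8
i=6 'b': node 8→9
i=7 'c': node 9→10  → match P1@[3:7]
i=8 'a': node 10→22 (via fail)  → match P4@[6:8]
i=9 'b': node 22→11 (via fail)
i=10 'b': node 11→11 (via fail)
i=11 'c': node 11→21
i=12 'b': node 21→11 (via fail)
i=13 'c': node 11→21
i=14 'c': node 21→2 (via fail)
i=15 'b': node 2→3
i=16 'b': node 3→4
i=17 'b': node 4→5  → match P0@[13:17]
i=18 'b': node 5→11 (via fail)
i=19 'a': node 11→12
i=20 'a': node 12→13
i=21 'a': node 13→14
i=22 'b': node 14→15  → match P2@[18:22]
i=23 'b': node 15→11 (via fail)
i=24 'c': node 11→21
i=25 'b': node 21→11 (via fail)
i=26 'a': node 11→12
i=27 'a': node 12→13
i=28 'a': node 13→14
i=29 'b': node 14→15  → match P2@[25:29]
i=30 'c': node 15→21 (via fail)
i=31 'c': node 21→2 (via fail)
i=32 'b': node 2→3
i=33 'b': node 3→4
i=34 'b': node 4→5  → match P0@[30:34]
i=35 'b': node 5→11 (via fail)
i=36 'a': node 11→12
i=37 'a': node 12→13
i=38 'c': node 13→8 (via fail)
i=39 'a': node 8→6 (via fail)
i=40 'c': node 6→16
i=41 'b': node 16→17
i=42 'a': node 17→12 (via fail)
i=43 'c': node 12→16 (via fail)
i=44 'b': node 16→17
i=45 'b': node 17→18
i=46 'c': node 18→19
i=47 'a': node 19→20  → match P3@[42:47],P4@[45:47]
i=48 'b': node 20→11 (via fail)
i=49 'a': node 11→12
i=50 'b': node 12→11 (via fail)
i=51 'c': node 11→21
i=52 'b': node 21→11 (via fail)
i=53 'c': node 11→21
i=54 'a': node 21→22  → match P4@[52:54]
i=55 'a': node 22→7 (via fail)
i=56 'b': node 7→11 (via fail)
i=57 'b': node 11→11 (via fail)
i=58 'c': node 11→21
i=59 'a': node 21→22  → match P4@[57:59]
i=60 'a': node 22→7 (via fail)
i=61 'a': node 7→7 (via fail)
i=62 'c': node 7→8
i=63 'b': node 8→9
i=64 'c': node 9→10  → match P1@[60:64]
i=65 'a': node 10→22 (via fail)  → match P4@[63:65]
i=66 'a': node 22→7 (via fail)
i=67 'a': node 7→7 (via fail)
i=68 'c': node 7→8
i=69 'b': node 8→9
i=70 'c': node 9→10  → match P1@[66:70]
i=71 'c': node 10→2 (via fail)
i=72 'c': node 2→2 (via fail)
i=73 'b': node 2→3
i=74 'b': node 3→4
i=75 'b': node 4→5  → match P0@[71:75]
i=76 'a': node 5→12 (via fail)
i=77 'a': node 12→13

All matches (sorted): [[2,4],[7,1],[8,4],[17,0],[22,2],[29,2],[34,0],[47,3],[47,4],[54,4],[59,4],[64,1],[65,4],[70,1],[75,0]]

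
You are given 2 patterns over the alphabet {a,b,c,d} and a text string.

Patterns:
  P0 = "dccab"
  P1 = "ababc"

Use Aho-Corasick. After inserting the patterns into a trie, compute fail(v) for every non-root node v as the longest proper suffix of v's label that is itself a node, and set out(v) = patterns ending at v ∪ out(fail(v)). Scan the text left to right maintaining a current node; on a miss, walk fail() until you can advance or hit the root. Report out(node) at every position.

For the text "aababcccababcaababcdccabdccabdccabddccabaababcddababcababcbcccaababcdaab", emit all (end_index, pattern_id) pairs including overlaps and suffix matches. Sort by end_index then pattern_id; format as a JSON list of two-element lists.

Construct AC machine:
Trie nodes:
  0='ε' goto a→6 d→1
  1='d' goto c→2
  2='dc' goto c→3
  3='dcc' goto a→4
  4='dcca' goto b→5
  5='dccab' goto ·  ←P0
  6='a' goto b→7
  7='ab' goto a→8
  8='aba' goto b→9
  9='abab' goto c→10
  10='ababc' goto ·  ←P1

BFS fail/out derivation:
  n1('d'): parent n0 fail=0; on 'd' 0 → fail=0;  out ∅∪∅=∅
  n6('a'): parent n0 fail=0; on 'a' 0 → fail=0;  out ∅∪∅=∅
  n2('dc'): parent n1 fail=0; on 'c' 0 → fail=0;  out ∅∪∅=∅
  n7('ab'): parent n6 fail=0; on 'b' 0 → fail=0;  out ∅∪∅=∅
  n3('dcc'): parent n2 fail=0; on 'c' 0 → fail=0;  out ∅∪∅=∅
  n8('aba'): parent n7 fail=0; on 'a' 0 → fail=6;  out ∅∪∅=∅
  n4('dcca'): parent n3 fail=0; on 'a' 0 → fail=6;  out ∅∪∅=∅
  n9('abab'): parent n8 fail=6; on 'b' 6 → fail=7;  out ∅∪∅=∅
  n5('dccab'): parent n4 fail=6; on 'b' 6 → fail=7;  out {0}∪∅={0}
  n10('ababc'): parent n9 fail=7; on 'c' 7→0 → fail=0;  out {1}∪∅={1}

Run:
pos 0 'a': at 6
pos 1 'a': at 6 ·f
pos 2 'b': at 7
pos 3 'a': at 8
pos 4 'b': at 9
pos 5 'c': at 10  ** P1@[1:5]
pos 6 'c': at 0 ·f
pos 7 'c': at 0
pos 8 'a': at 6
pos 9 'b': at 7
pos 10 'a': at 8
pos 11 'b': at 9
pos 12 'c': at 10  ** P1@[8:12]
pos 13 'a': at 6 ·f
pos 14 'a': at 6 ·f
pos 15 'b': at 7
pos 16 'a': at 8
pos 17 'b': at 9
pos 18 'c': at 10  ** P1@[14:18]
pos 19 'd': at 1 ·f
pos 20 'c': at 2
pos 21 'c': at 3
pos 22 'a': at 4
pos 23 'b': at 5  ** P0@[19:23]
pos 24 'd': at 1 ·f
pos 25 'c': at 2
pos 26 'c': at 3
pos 27 'a': at 4
pos 28 'b': at 5  ** P0@[24:28]
pos 29 'd': at 1 ·f
pos 30 'c': at 2
pos 31 'c': at 3
pos 32 'a': at 4
pos 33 'b': at 5  ** P0@[29:33]
pos 34 'd': at 1 ·f
pos 35 'd': at 1 ·f
pos 36 'c': at 2
pos 37 'c': at 3
pos 38 'a': at 4
pos 39 'b': at 5  ** P0@[35:39]
pos 40 'a': at 8 ·f
pos 41 'a': at 6 ·f
pos 42 'b': at 7
pos 43 'a': at 8
pos 44 'b': at 9
pos 45 'c': at 10  ** P1@[41:45]
pos 46 'd': at 1 ·f
pos 47 'd': at 1 ·f
pos 48 'a': at 6 ·f
pos 49 'b': at 7
pos 50 'a': at 8
pos 51 'b': at 9
pos 52 'c': at 10  ** P1@[48:52]
pos 53 'a': at 6 ·f
pos 54 'b': at 7
pos 55 'a': at 8
pos 56 'b': at 9
pos 57 'c': at 10  ** P1@[53:57]
pos 58 'b': at 0 ·f
pos 59 'c': at 0
pos 60 'c': at 0
pos 61 'c': at 0
pos 62 'a': at 6
pos 63 'a': at 6 ·f
pos 64 'b': at 7
pos 65 'a': at 8
pos 66 'b': at 9
pos 67 'c': at 10  ** P1@[63:67]
pos 68 'd': at 1 ·f
pos 69 'a': at 6 ·f
pos 70 'a': at 6 ·f
pos 71 'b': at 7

Matches: [[5,1],[12,1],[18,1],[23,0],[28,0],[33,0],[39,0],[45,1],[52,1],[57,1],[67,1]]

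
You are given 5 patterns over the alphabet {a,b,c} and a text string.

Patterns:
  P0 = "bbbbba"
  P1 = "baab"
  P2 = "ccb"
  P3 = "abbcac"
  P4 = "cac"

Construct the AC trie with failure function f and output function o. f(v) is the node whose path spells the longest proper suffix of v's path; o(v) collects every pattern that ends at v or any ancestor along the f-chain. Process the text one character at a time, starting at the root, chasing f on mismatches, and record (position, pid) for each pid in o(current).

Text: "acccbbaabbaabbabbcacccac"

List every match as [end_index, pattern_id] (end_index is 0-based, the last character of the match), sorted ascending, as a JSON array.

Build:
Trie (insert patterns):
  n0 'ε': a→13 b→1 c→10
  n1 'b': a→7 b→2
  n2 'bb': b→3
  n3 'bbb': b→4
  n4 'bbbb': b→5
  n5 'bbbbb': a→6
  n6 'bbbbba': ·  ←P0
  n7 'ba': a→8
  n8 'baa': b→9
  n9 'baab': ·  ←P1
  n10 'c': a→19 c→11
  n11 'cc': b→12
  n12 'ccb': ·  ←P2
  n13 'a': b→14
  n14 'ab': b→15
  n15 'abb': c→16
  n16 'abbc': a→17
  n17 'abbca': c→18
  n18 'abbcac': ·  ←P3
  n19 'ca': c→20
  n20 'cac': ·  ←P4

BFS fail/out derivation:
  fail(1) 'b': from fail(0)=0 chase 'b': 0 ⇒ 0;  out=∅∪out(0)=∅
  fail(10) 'c': from fail(0)=0 chase 'c': 0 ⇒ 0;  out=∅∪out(0)=∅
  fail(13) 'a': from fail(0)=0 chase 'a': 0 ⇒ 0;  out=∅∪out(0)=∅
  fail(2) 'bb': from fail(1)=0 chase 'b': 0 ⇒ 1;  out=∅∪out(1)=∅
  fail(7) 'ba': from fail(1)=0 chase 'a': 0 ⇒ 13;  out=∅∪out(13)=∅
  fail(11) 'cc': from fail(10)=0 chase 'c': 0 ⇒ 10;  out=∅∪out(10)=∅
  fail(14) 'ab': from fail(13)=0 chase 'b': 0 ⇒ 1;  out=∅∪out(1)=∅
  fail(19) 'ca': from fail(10)=0 chase 'a': 0 ⇒ 13;  out=∅∪out(13)=∅
  fail(3) 'bbb': from fail(2)=1 chase 'b': 1 ⇒ 2;  out=∅∪out(2)=∅
  fail(8) 'baa': from fail(7)=13 chase 'a': 13→0 ⇒ 13;  out=∅∪out(13)=∅
  fail(12) 'ccb': from fail(11)=10 chase 'b': 10→0 ⇒ 1;  out={2}∪out(1)={2}
  fail(15) 'abb': from fail(14)=1 chase 'b': 1 ⇒ 2;  out=∅∪out(2)=∅
  fail(20) 'cac': from fail(19)=13 chase 'c': 13→0 ⇒ 10;  out={4}∪out(10)={4}
  fail(4) 'bbbb': from fail(3)=2 chase 'b': 2 ⇒ 3;  out=∅∪out(3)=∅
  fail(9) 'baab': from fail(8)=13 chase 'b': 13 ⇒ 14;  out={1}∪out(14)={1}
  fail(16) 'abbc': from fail(15)=2 chase 'c': 2→1→0 ⇒ 10;  out=∅∪out(10)=∅
  fail(5) 'bbbbb': from fail(4)=3 chase 'b': 3 ⇒ 4;  out=∅∪out(4)=∅
  fail(17) 'abbca': from fail(16)=10 chase 'a': 10 ⇒ 19;  out=∅∪out(19)=∅
  fail(6) 'bbbbba': from fail(5)=4 chase 'a': 4→3→2→1 ⇒ 7;  out={0}∪out(7)={0}
  fail(18) 'abbcac': from fail(17)=19 chase 'c': 19 ⇒ 20;  out={3}∪out(20)={3,4}

Scan:
pos 0 'a': at 13
pos 1 'c': at 10 ·f
pos 2 'c': at 11
pos 3 'c': at 11 ·f
pos 4 'b': at 12  → match P2@[2:4]
pos 5 'b': at 2 ·f
pos 6 'a': at 7 ·f
pos 7 'a': at 8
pos 8 'b': at 9  → match P1@[5:8]
pos 9 'b': at 15 ·f
pos 10 'a': at 7 ·f
pos 11 'a': at 8
pos 12 'b': at 9  → match P1@[9:12]
pos 13 'b': at 15 ·f
pos 14 'a': at 7 ·f
pos 15 'b': at 14 ·f
pos 16 'b': at 15
pos 17 'c': at 16
pos 18 'a': at 17
pos 19 'c': at 18  → match P3@[14:19],P4@[17:19]
pos 20 'c': at 11 ·f
pos 21 'c': at 11 ·f
pos 22 'a': at 19 ·f
pos 23 'c': at 20  → match P4@[21:23]

Result: [[4,2],[8,1],[12,1],[19,3],[19,4],[23,4]]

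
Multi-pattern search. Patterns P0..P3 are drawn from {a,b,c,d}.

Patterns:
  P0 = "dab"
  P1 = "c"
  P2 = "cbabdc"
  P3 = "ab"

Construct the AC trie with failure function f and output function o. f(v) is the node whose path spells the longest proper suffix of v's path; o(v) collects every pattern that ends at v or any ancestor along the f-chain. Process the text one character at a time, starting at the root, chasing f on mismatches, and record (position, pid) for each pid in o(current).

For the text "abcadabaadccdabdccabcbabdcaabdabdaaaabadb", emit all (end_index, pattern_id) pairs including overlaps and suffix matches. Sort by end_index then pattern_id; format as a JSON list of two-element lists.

Build:
Trie nodes:
  0='ε' goto a→10 c→4 d→1
  1='d' goto a→2
  2='da' goto b→3
  3='dab' goto ·  ←P0
  4='c' goto b→5  ←P1
  5='cb' goto a→6
  6='cba' goto b→7
  7='cbab' goto d→8
  8='cbabd' goto c→9
  9='cbabdc' goto ·  ←P2
  10='a' goto b→11
  11='ab' goto ·  ←P3

Failure links (BFS by depth):
  n1('d'): parent n0 fail=0; on 'd' 0 → fail=0;  out ∅∪∅=∅
  n4('c'): parent n0 fail=0; on 'c' 0 → fail=0;  out {1}∪∅={1}
  n10('a'): parent n0 fail=0; on 'a' 0 → fail=0;  out ∅∪∅=∅
  n2('da'): parent n1 fail=0; on 'a' 0 → fail=10;  out ∅∪∅=∅
  n5('cb'): parent n4 fail=0; on 'b' 0 → fail=0;  out ∅∪∅=∅
  n11('ab'): parent n10 fail=0; on 'b' 0 → fail=0;  out {3}∪∅={3}
  n3('dab'): parent n2 fail=10; on 'b' 10 → fail=11;  out {0}∪{3}={0,3}
  n6('cba'): parent n5 fail=0; on 'a' 0 → fail=10;  out ∅∪∅=∅
  n7('cbab'): parent n6 fail=10; on 'b' 10 → fail=11;  out ∅∪{3}={3}
  n8('cbabd'): parent n7 fail=11; on 'd' 11→0 → fail=1;  out ∅∪∅=∅
  n9('cbabdc'): parent n8 fail=1; on 'c' 1→0 → fail=4;  out {2}∪{1}={1,2}

Run:
pos 0 'a': at 10
pos 1 'b': at 11  ** P3@[0:1]
pos 2 'c': at 4 (via fail)  ** P1@[2:2]
pos 3 'a': at 10 (via fail)
pos 4 'd': at 1 (via fail)
pos 5 'a': at 2
pos 6 'b': at 3  ** P0@[4:6],P3@[5:6]
pos 7 'a': at 10 (via fail)
pos 8 'a': at 10 (via fail)
pos 9 'd': at 1 (via fail)
pos 10 'c': at 4 (via fail)  ** P1@[10:10]
pos 11 'c': at 4 (via fail)  ** P1@[11:11]
pos 12 'd': at 1 (via fail)
pos 13 'a': at 2
pos 14 'b': at 3  ** P0@[12:14],P3@[13:14]
pos 15 'd': at 1 (via fail)
pos 16 'c': at 4 (via fail)  ** P1@[16:16]
pos 17 'c': at 4 (via fail)  ** P1@[17:17]
pos 18 'a': at 10 (via fail)
pos 19 'b': at 11  ** P3@[18:19]
pos 20 'c': at 4 (via fail)  ** P1@[20:20]
pos 21 'b': at 5
pos 22 'a': at 6
pos 23 'b': at 7  ** P3@[22:23]
pos 24 'd': at 8
pos 25 'c': at 9  ** P1@[25:25],P2@[20:25]
pos 26 'a': at 10 (via fail)
pos 27 'a': at 10 (via fail)
pos 28 'b': at 11  ** P3@[27:28]
pos 29 'd': at 1 (via fail)
pos 30 'a': at 2
pos 31 'b': at 3  ** P0@[29:31],P3@[30:31]
pos 32 'd': at 1 (via fail)
pos 33 'a': at 2
pos 34 'a': at 10 (via fail)
pos 35 'a': at 10 (via fail)
pos 36 'a': at 10 (via fail)
pos 37 'b': at 11  ** P3@[36:37]
pos 38 'a': at 10 (via fail)
pos 39 'd': at 1 (via fail)
pos 40 'b': at 0 (via fail)

Result: [[1,3],[2,1],[6,0],[6,3],[10,1],[11,1],[14,0],[14,3],[16,1],[17,1],[19,3],[20,1],[23,3],[25,1],[25,2],[28,3],[31,0],[31,3],[37,3]]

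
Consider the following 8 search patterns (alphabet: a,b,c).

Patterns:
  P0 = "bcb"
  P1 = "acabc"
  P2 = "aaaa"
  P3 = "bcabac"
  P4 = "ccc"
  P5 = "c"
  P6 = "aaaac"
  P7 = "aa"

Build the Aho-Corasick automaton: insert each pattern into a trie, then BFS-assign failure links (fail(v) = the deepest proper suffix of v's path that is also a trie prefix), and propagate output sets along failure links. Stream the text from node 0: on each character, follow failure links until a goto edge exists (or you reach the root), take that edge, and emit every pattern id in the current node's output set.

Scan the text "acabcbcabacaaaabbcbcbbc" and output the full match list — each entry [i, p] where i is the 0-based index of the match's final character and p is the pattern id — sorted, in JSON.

Build:
Trie (insert patterns):
  0='ε' goto a→4 b→1 c→16
  1='b' goto c→2
  2='bc' goto a→12 b→3
  3='bcb' goto ·  [P0 ends]
  4='a' goto a→9 c→5
  5='ac' goto a→6
  6='aca' goto b→7
  7='acab' goto c→8
  8='acabc' goto ·  [P1 ends]
  9='aa' goto a→10  [P7 ends]
  10='aaa' goto a→11
  11='aaaa' goto c→19  [P2 ends]
  12='bca' goto b→13
  13='bcab' goto a→14
  14='bcaba' goto c→15
  15='bcabac' goto ·  [P3 ends]
  16='c' goto c→17  [P5 ends]
  17='cc' goto c→18
  18='ccc' goto ·  [P4 ends]
  19='aaaac' goto ·  [P6 ends]

BFS fail/out derivation:
  fail(1) 'b': from fail(0)=0 chase 'b': 0 ⇒ 0;  out=∅∪out(0)=∅
  fail(4) 'a': from fail(0)=0 chase 'a': 0 ⇒ 0;  out=∅∪out(0)=∅
  fail(16) 'c': from fail(0)=0 chase 'c': 0 ⇒ 0;  out={5}∪out(0)={5}
  fail(2) 'bc': from fail(1)=0 chase 'c': 0 ⇒ 16;  out=∅∪out(16)={5}
  fail(5) 'ac': from fail(4)=0 chase 'c': 0 ⇒ 16;  out=∅∪out(16)={5}
  fail(9) 'aa': from fail(4)=0 chase 'a': 0 ⇒ 4;  out={7}∪out(4)={7}
  fail(17) 'cc': from fail(16)=0 chase 'c': 0 ⇒ 16;  out=∅∪out(16)={5}
  fail(3) 'bcb': from fail(2)=16 chase 'b': 16→0 ⇒ 1;  out={0}∪out(1)={0}
  fail(6) 'aca': from fail(5)=16 chase 'a': 16→0 ⇒ 4;  out=∅∪out(4)=∅
  fail(10) 'aaa': from fail(9)=4 chase 'a': 4 ⇒ 9;  out=∅∪out(9)={7}
  fail(12) 'bca': from fail(2)=16 chase 'a': 16→0 ⇒ 4;  out=∅∪out(4)=∅
  fail(18) 'ccc': from fail(17)=16 chase 'c': 16 ⇒ 17;  out={4}∪out(17)={4,5}
  fail(7) 'acab': from fail(6)=4 chase 'b': 4→0 ⇒ 1;  out=∅∪out(1)=∅
  fail(11) 'aaaa': from fail(10)=9 chase 'a': 9 ⇒ 10;  out={2}∪out(10)={2,7}
  fail(13) 'bcab': from fail(12)=4 chase 'b': 4→0 ⇒ 1;  out=∅∪out(1)=∅
  fail(8) 'acabc': from fail(7)=1 chase 'c': 1 ⇒ 2;  out={1}∪out(2)={1,5}
  fail(14) 'bcaba': from fail(13)=1 chase 'a': 1→0 ⇒ 4;  out=∅∪out(4)=∅
  fail(19) 'aaaac': from fail(11)=10 chase 'c': 10→9→4 ⇒ 5;  out={6}∪out(5)={5,6}
  fail(15) 'bcabac': from fail(14)=4 chase 'c': 4 ⇒ 5;  out={3}∪out(5)={3,5}

Run:
[0] read 'a'  n0⇒n4
[1] read 'c'  n4⇒n5  emit P5@[1:1]
[2] read 'a'  n5⇒n6
[3] read 'b'  n6⇒n7
[4] read 'c'  n7⇒n8  emit P1@[0:4],P5@[4:4]
[5] read 'b'  n8⇒n3 ·f  emit P0@[3:5]
[6] read 'c'  n3⇒n2 ·f  emit P5@[6:6]
[7] read 'a'  n2⇒n12
[8] read 'b'  n12⇒n13
[9] read 'a'  n13⇒n14
[10] read 'c'  n14⇒n15  emit P3@[5:10],P5@[10:10]
[11] read 'a'  n15⇒n6 ·f
[12] read 'a'  n6⇒n9 ·f  emit P7@[11:12]
[13] read 'a'  n9⇒n10  emit P7@[12:13]
[14] read 'a'  n10⇒n11  emit P2@[11:14],P7@[13:14]
[15] read 'b'  n11⇒n1 ·f
[16] read 'b'  n1⇒n1 ·f
[17] read 'c'  n1⇒n2  emit P5@[17:17]
[18] read 'b'  n2⇒n3  emit P0@[16:18]
[19] read 'c'  n3⇒n2 ·f  emit P5@[19:19]
[20] read 'b'  n2⇒n3  emit P0@[18:20]
[21] read 'b'  n3⇒n1 ·f
[22] read 'c'  n1⇒n2  emit P5@[22:22]

Matches: [[1,5],[4,1],[4,5],[5,0],[6,5],[10,3],[10,5],[12,7],[13,7],[14,2],[14,7],[17,5],[18,0],[19,5],[20,0],[22,5]]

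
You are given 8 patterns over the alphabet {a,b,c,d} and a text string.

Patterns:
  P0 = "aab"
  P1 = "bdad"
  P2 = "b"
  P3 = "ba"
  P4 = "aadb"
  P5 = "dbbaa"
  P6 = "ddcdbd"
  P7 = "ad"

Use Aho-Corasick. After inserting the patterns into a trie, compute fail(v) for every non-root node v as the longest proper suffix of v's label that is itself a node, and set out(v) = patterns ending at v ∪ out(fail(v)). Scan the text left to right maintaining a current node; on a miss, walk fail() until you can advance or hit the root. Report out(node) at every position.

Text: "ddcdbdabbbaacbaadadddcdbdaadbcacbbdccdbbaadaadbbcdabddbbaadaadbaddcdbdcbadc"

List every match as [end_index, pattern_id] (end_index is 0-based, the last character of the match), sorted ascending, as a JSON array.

Build automaton:
Trie nodes:
  n0 'ε': a→1 b→4 d→11
  n1 'a': a→2 d→21
  n2 'aa': b→3 d→9
  n3 'aab': ·  ←P0
  n4 'b': a→8 d→5  ←P2
  n5 'bd': a→6
  n6 'bda': d→7
  n7 'bdad': ·  ←P1
  n8 'ba': ·  ←P3
  n9 'aad': b→10
  n10 'aadb': ·  ←P4
  n11 'd': b→12 d→16
  n12 'db': b→13
  n13 'dbb': a→14
  n14 'dbba': a→15
  n15 'dbbaa': ·  ←P5
  n16 'dd': c→17
  n17 'ddc': d→18
  n18 'ddcd': b→19
  n19 'ddcdb': d→20
  n20 'ddcdbd': ·  ←P6
  n21 'ad': ·  ←P7

Failure links (BFS by depth):
  n1('a'): parent n0 fail=0; on 'a' 0 → fail=0;  out ∅∪∅=∅
  n4('b'): parent n0 fail=0; on 'b' 0 → fail=0;  out {2}∪∅={2}
  n11('d'): parent n0 fail=0; on 'd' 0 → fail=0;  out ∅∪∅=∅
  n2('aa'): parent n1 fail=0; on 'a' 0 → fail=1;  out ∅∪∅=∅
  n5('bd'): parent n4 fail=0; on 'd' 0 → fail=11;  out ∅∪∅=∅
  n8('ba'): parent n4 fail=0; on 'a' 0 → fail=1;  out {3}∪∅={3}
  n12('db'): parent n11 fail=0; on 'b' 0 → fail=4;  out ∅∪{2}={2}
  n16('dd'): parent n11 fail=0; on 'd' 0 → fail=11;  out ∅∪∅=∅
  n21('ad'): parent n1 fail=0; on 'd' 0 → fail=11;  out {7}∪∅={7}
  n3('aab'): parent n2 fail=1; on 'b' 1→0 → fail=4;  out {0}∪{2}={0,2}
  n6('bda'): parent n5 fail=11; on 'a' 11→0 → fail=1;  out ∅∪∅=∅
  n9('aad'): parent n2 fail=1; on 'd' 1 → fail=21;  out ∅∪{7}={7}
  n13('dbb'): parent n12 fail=4; on 'b' 4→0 → fail=4;  out ∅∪{2}={2}
  n17('ddc'): parent n16 fail=11; on 'c' 11→0 → fail=0;  out ∅∪∅=∅
  n7('bdad'): parent n6 fail=1; on 'd' 1 → fail=21;  out {1}∪{7}={1,7}
  n10('aadb'): parent n9 fail=21; on 'b' 21→11 → fail=12;  out {4}∪{2}={2,4}
  n14('dbba'): parent n13 fail=4; on 'a' 4 → fail=8;  out ∅∪{3}={3}
  n18('ddcd'): parent n17 fail=0; on 'd' 0 → fail=11;  out ∅∪∅=∅
  n15('dbbaa'): parent n14 fail=8; on 'a' 8→1 → fail=2;  out {5}∪∅={5}
  n19('ddcdb'): parent n18 fail=11; on 'b' 11 → fail=12;  out ∅∪{2}={2}
  n20('ddcdbd'): parent n19 fail=12; on 'd' 12→4 → fail=5;  out {6}∪∅={6}

Run:
pos 0 'd': at 11
pos 1 'd': at 16
pos 2 'c': at 17
pos 3 'd': at 18
pos 4 'b': at 19  → match P2@[4:4]
pos 5 'd': at 20  → match P6@[0:5]
pos 6 'a': at 6 (fail-walked)
pos 7 'b': at 4 (fail-walked)  → match P2@[7:7]
pos 8 'b': at 4 (fail-walked)  → match P2@[8:8]
pos 9 'b': at 4 (fail-walked)  → match P2@[9:9]
pos 10 'a': at 8  → match P3@[9:10]
pos 11 'a': at 2 (fail-walked)
pos 12 'c': at 0 (fail-walked)
pos 13 'b': at 4  → match P2@[13:13]
pos 14 'a': at 8  → match P3@[13:14]
pos 15 'a': at 2 (fail-walked)
pos 16 'd': at 9  → match P7@[15:16]
pos 17 'a': at 1 (fail-walked)
pos 18 'd': at 21  → match P7@[17:18]
pos 19 'd': at 16 (fail-walked)
pos 20 'd': at 16 (fail-walked)
pos 21 'c': at 17
pos 22 'd': at 18
pos 23 'b': at 19  → match P2@[23:23]
pos 24 'd': at 20  → match P6@[19:24]
pos 25 'a': at 6 (fail-walked)
pos 26 'a': at 2 (fail-walked)
pos 27 'd': at 9  → match P7@[26:27]
pos 28 'b': at 10  → match P2@[28:28],P4@[25:28]
pos 29 'c': at 0 (fail-walked)
pos 30 'a': at 1
pos 31 'c': at 0 (fail-walked)
pos 32 'b': at 4  → match P2@[32:32]
pos 33 'b': at 4 (fail-walked)  → match P2@[33:33]
pos 34 'd': at 5
pos 35 'c': at 0 (fail-walked)
pos 36 'c': at 0
pos 37 'd': at 11
pos 38 'b': at 12  → match P2@[38:38]
pos 39 'b': at 13  → match P2@[39:39]
pos 40 'a': at 14  → match P3@[39:40]
pos 41 'a': at 15  → match P5@[37:41]
pos 42 'd': at 9 (fail-walked)  → match P7@[41:42]
pos 43 'a': at 1 (fail-walked)
pos 44 'a': at 2
pos 45 'd': at 9  → match P7@[44:45]
pos 46 'b': at 10  → match P2@[46:46],P4@[43:46]
pos 47 'b': at 13 (fail-walked)  → match P2@[47:47]
pos 48 'c': at 0 (fail-walked)
pos 49 'd': at 11
pos 50 'a': at 1 (fail-walked)
pos 51 'b': at 4 (fail-walked)  → match P2@[51:51]
pos 52 'd': at 5
pos 53 'd': at 16 (fail-walked)
pos 54 'b': at 12 (fail-walked)  → match P2@[54:54]
pos 55 'b': at 13  → match P2@[55:55]
pos 56 'a': at 14  → match P3@[55:56]
pos 57 'a': at 15  → match P5@[53:57]
pos 58 'd': at 9 (fail-walked)  → match P7@[57:58]
pos 59 'a': at 1 (fail-walked)
pos 60 'a': at 2
pos 61 'd': at 9  → match P7@[60:61]
pos 62 'b': at 10  → match P2@[62:62],P4@[59:62]
pos 63 'a': at 8 (fail-walked)  → match P3@[62:63]
pos 64 'd': at 21 (fail-walked)  → match P7@[63:64]
pos 65 'd': at 16 (fail-walked)
pos 66 'c': at 17
pos 67 'd': at 18
pos 68 'b': at 19  → match P2@[68:68]
pos 69 'd': at 20  → match P6@[64:69]
pos 70 'c': at 0 (fail-walked)
pos 71 'b': at 4  → match P2@[71:71]
pos 72 'a': at 8  → match P3@[71:72]
pos 73 'd': at 21 (fail-walked)  → match P7@[72:73]
pos 74 'c': at 0 (fail-walked)

All matches (sorted): [[4,2],[5,6],[7,2],[8,2],[9,2],[10,3],[13,2],[14,3],[16,7],[18,7],[23,2],[24,6],[27,7],[28,2],[28,4],[32,2],[33,2],[38,2],[39,2],[40,3],[41,5],[42,7],[45,7],[46,2],[46,4],[47,2],[51,2],[54,2],[55,2],[56,3],[57,5],[58,7],[61,7],[62,2],[62,4],[63,3],[64,7],[68,2],[69,6],[71,2],[72,3],[73,7]]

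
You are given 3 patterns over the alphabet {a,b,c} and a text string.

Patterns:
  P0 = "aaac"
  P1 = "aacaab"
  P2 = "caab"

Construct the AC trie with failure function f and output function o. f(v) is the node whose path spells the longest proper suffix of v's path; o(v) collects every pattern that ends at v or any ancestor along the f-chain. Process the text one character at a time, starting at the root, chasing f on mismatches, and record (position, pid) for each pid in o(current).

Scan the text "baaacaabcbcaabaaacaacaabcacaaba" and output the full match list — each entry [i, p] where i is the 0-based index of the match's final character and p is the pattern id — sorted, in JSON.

Build automaton:
Trie nodes:
  0='ε' goto a→1 c→9
  1='a' goto a→2
  2='aa' goto a→3 c→5
  3='aaa' goto c→4
  4='aaac' goto ·  ←P0
  5='aac' goto a→6
  6='aaca' goto a→7
  7='aacaa' goto b→8
  8='aacaab' goto ·  ←P1
  9='c' goto a→10
  10='ca' goto a→11
  11='caa' goto b→12
  12='caab' goto ·  ←P2

BFS fail/out derivation:
  n1('a'): parent n0 fail=0; on 'a' 0 → fail=0;  out ∅∪∅=∅
  n9('c'): parent n0 fail=0; on 'c' 0 → fail=0;  out ∅∪∅=∅
  n2('aa'): parent n1 fail=0; on 'a' 0 → fail=1;  out ∅∪∅=∅
  n10('ca'): parent n9 fail=0; on 'a' 0 → fail=1;  out ∅∪∅=∅
  n3('aaa'): parent n2 fail=1; on 'a' 1 → fail=2;  out ∅∪∅=∅
  n5('aac'): parent n2 fail=1; on 'c' 1→0 → fail=9;  out ∅∪∅=∅
  n11('caa'): parent n10 fail=1; on 'a' 1 → fail=2;  out ∅∪∅=∅
  n4('aaac'): parent n3 fail=2; on 'c' 2 → fail=5;  out {0}∪∅={0}
  n6('aaca'): parent n5 fail=9; on 'a' 9 → fail=10;  out ∅∪∅=∅
  n12('caab'): parent n11 fail=2; on 'b' 2→1→0 → fail=0;  out {2}∪∅={2}
  n7('aacaa'): parent n6 fail=10; on 'a' 10 → fail=11;  out ∅∪∅=∅
  n8('aacaab'): parent n7 fail=11; on 'b' 11 → fail=12;  out {1}∪{2}={1,2}

Run:
pos 0 'b': at 0
pos 1 'a': at 1
pos 2 'a': at 2
pos 3 'a': at 3
pos 4 'c': at 4  → match P0@[1:4]
pos 5 'a': at 6 (fail-walked)
pos 6 'a': at 7
pos 7 'b': at 8  → match P1@[2:7],P2@[4:7]
pos 8 'c': at 9 (fail-walked)
pos 9 'b': at 0 (fail-walked)
pos 10 'c': at 9
pos 11 'a': at 10
pos 12 'a': at 11
pos 13 'b': at 12  → match P2@[10:13]
pos 14 'a': at 1 (fail-walked)
pos 15 'a': at 2
pos 16 'a': at 3
pos 17 'c': at 4  → match P0@[14:17]
pos 18 'a': at 6 (fail-walked)
pos 19 'a': at 7
pos 20 'c': at 5 (fail-walked)
pos 21 'a': at 6
pos 22 'a': at 7
pos 23 'b': at 8  → match P1@[18:23],P2@[20:23]
pos 24 'c': at 9 (fail-walked)
pos 25 'a': at 10
pos 26 'c': at 9 (fail-walked)
pos 27 'a': at 10
pos 28 'a': at 11
pos 29 'b': at 12  → match P2@[26:29]
pos 30 'a': at 1 (fail-walked)

Matches: [[4,0],[7,1],[7,2],[13,2],[17,0],[23,1],[23,2],[29,2]]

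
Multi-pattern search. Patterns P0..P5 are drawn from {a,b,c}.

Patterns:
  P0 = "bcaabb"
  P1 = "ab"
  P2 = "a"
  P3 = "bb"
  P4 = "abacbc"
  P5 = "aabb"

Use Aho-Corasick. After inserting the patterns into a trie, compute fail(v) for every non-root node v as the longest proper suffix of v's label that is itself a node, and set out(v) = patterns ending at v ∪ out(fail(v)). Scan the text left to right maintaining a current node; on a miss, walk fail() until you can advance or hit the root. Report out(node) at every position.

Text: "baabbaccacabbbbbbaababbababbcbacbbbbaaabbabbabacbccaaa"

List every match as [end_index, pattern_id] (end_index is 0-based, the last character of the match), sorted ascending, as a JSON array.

Build:
Trie (insert patterns):
  n0 'ε': a→7 b→1
  n1 'b': b→9 c→2
  n2 'bc': a→3
  n3 'bca': a→4
  n4 'bcaa': b→5
  n5 'bcaab': b→6
  n6 'bcaabb': ·  [P0 ends]
  n7 'a': a→14 b→8  [P2 ends]
  n8 'ab': a→10  [P1 ends]
  n9 'bb': ·  [P3 ends]
  n10 'aba': c→11
  n11 'abac': b→12
  n12 'abacb': c→13
  n13 'abacbc': ·  [P4 ends]
  n14 'aa': b→15
  n15 'aab': b→16
  n16 'aabb': ·  [P5 ends]

Failure links (BFS by depth):
  fail(1) 'b': from fail(0)=0 chase 'b': 0 ⇒ 0;  out=∅∪out(0)=∅
  fail(7) 'a': from fail(0)=0 chase 'a': 0 ⇒ 0;  out={2}∪out(0)={2}
  fail(2) 'bc': from fail(1)=0 chase 'c': 0 ⇒ 0;  out=∅∪out(0)=∅
  fail(8) 'ab': from fail(7)=0 chase 'b': 0 ⇒ 1;  out={1}∪out(1)={1}
  fail(9) 'bb': from fail(1)=0 chase 'b': 0 ⇒ 1;  out={3}∪out(1)={3}
  fail(14) 'aa': from fail(7)=0 chase 'a': 0 ⇒ 7;  out=∅∪out(7)={2}
  fail(3) 'bca': from fail(2)=0 chase 'a': 0 ⇒ 7;  out=∅∪out(7)={2}
  fail(10) 'aba': from fail(8)=1 chase 'a': 1→0 ⇒ 7;  out=∅∪out(7)={2}
  fail(15) 'aab': from fail(14)=7 chase 'b': 7 ⇒ 8;  out=∅∪out(8)={1}
  fail(4) 'bcaa': from fail(3)=7 chase 'a': 7 ⇒ 14;  out=∅∪out(14)={2}
  fail(11) 'abac': from fail(10)=7 chase 'c': 7→0 ⇒ 0;  out=∅∪out(0)=∅
  fail(16) 'aabb': from fail(15)=8 chase 'b': 8→1 ⇒ 9;  out={5}∪out(9)={3,5}
  fail(5) 'bcaab': from fail(4)=14 chase 'b': 14 ⇒ 15;  out=∅∪out(15)={1}
  fail(12) 'abacb': from fail(11)=0 chase 'b': 0 ⇒ 1;  out=∅∪out(1)=∅
  fail(6) 'bcaabb': from fail(5)=15 chase 'b': 15 ⇒ 16;  out={0}∪out(16)={0,3,5}
  fail(13) 'abacbc': from fail(12)=1 chase 'c': 1 ⇒ 2;  out={4}∪out(2)={4}

Scan:
i=0 'b': node 0→1
i=1 'a': node 1→7 (fail-walked)  → match P2@[1:1]
i=2 'a': node 7→14  → match P2@[2:2]
i=3 'b': node 14→15  → match P1@[2:3]
i=4 'b': node 15→16  → match P3@[3:4],P5@[1:4]
i=5 'a': node 16→7 (fail-walked)  → match P2@[5:5]
i=6 'c': node 7→0 (fail-walked)
i=7 'c': node 0→0
i=8 'a': node 0→7  → match P2@[8:8]
i=9 'c': node 7→0 (fail-walked)
i=10 'a': node 0→7  → match P2@[10:10]
i=11 'b': node 7→8  → match P1@[10:11]
i=12 'b': node 8→9 (fail-walked)  → match P3@[11:12]
i=13 'b': node 9→9 (fail-walked)  → match P3@[12:13]
i=14 'b': node 9→9 (fail-walked)  → match P3@[13:14]
i=15 'b': node 9→9 (fail-walked)  → match P3@[14:15]
i=16 'b': node 9→9 (fail-walked)  → match P3@[15:16]
i=17 'a': node 9→7 (fail-walked)  → match P2@[17:17]
i=18 'a': node 7→14  → match P2@[18:18]
i=19 'b': node 14→15  → match P1@[18:19]
i=20 'a': node 15→10 (fail-walked)  → match P2@[20:20]
i=21 'b': node 10→8 (fail-walked)  → match P1@[20:21]
i=22 'b': node 8→9 (fail-walked)  → match P3@[21:22]
i=23 'a': node 9→7 (fail-walked)  → match P2@[23:23]
i=24 'b': node 7→8  → match P1@[23:24]
i=25 'a': node 8→10  → match P2@[25:25]
i=26 'b': node 10→8 (fail-walked)  → match P1@[25:26]
i=27 'b': node 8→9 (fail-walked)  → match P3@[26:27]
i=28 'c': node 9→2 (fail-walked)
i=29 'b': node 2→1 (fail-walked)
i=30 'a': node 1→7 (fail-walked)  → match P2@[30:30]
i=31 'c': node 7→0 (fail-walked)
i=32 'b': node 0→1
i=33 'b': node 1→9  → match P3@[32:33]
i=34 'b': node 9→9 (fail-walked)  → match P3@[33:34]
i=35 'b': node 9→9 (fail-walked)  → match P3@[34:35]
i=36 'a': node 9→7 (fail-walked)  → match P2@[36:36]
i=37 'a': node 7→14  → match P2@[37:37]
i=38 'a': node 14→14 (fail-walked)  → match P2@[38:38]
i=39 'b': node 14→15  → match P1@[38:39]
i=40 'b': node 15→16  → match P3@[39:40],P5@[37:40]
i=41 'a': node 16→7 (fail-walked)  → match P2@[41:41]
i=42 'b': node 7→8  → match P1@[41:42]
i=43 'b': node 8→9 (fail-walked)  → match P3@[42:43]
i=44 'a': node 9→7 (fail-walked)  → match P2@[44:44]
i=45 'b': node 7→8  → match P1@[44:45]
i=46 'a': node 8→10  → match P2@[46:46]
i=47 'c': node 10→11
i=48 'b': node 11→12
i=49 'c': node 12→13  → match P4@[44:49]
i=50 'c': node 13→0 (fail-walked)
i=51 'a': node 0→7  → match P2@[51:51]
i=52 'a': node 7→14  → match P2@[52:52]
i=53 'a': node 14→14 (fail-walked)  → match P2@[53:53]

All matches (sorted): [[1,2],[2,2],[3,1],[4,3],[4,5],[5,2],[8,2],[10,2],[11,1],[12,3],[13,3],[14,3],[15,3],[16,3],[17,2],[18,2],[19,1],[20,2],[21,1],[22,3],[23,2],[24,1],[25,2],[26,1],[27,3],[30,2],[33,3],[34,3],[35,3],[36,2],[37,2],[38,2],[39,1],[40,3],[40,5],[41,2],[42,1],[43,3],[44,2],[45,1],[46,2],[49,4],[51,2],[52,2],[53,2]]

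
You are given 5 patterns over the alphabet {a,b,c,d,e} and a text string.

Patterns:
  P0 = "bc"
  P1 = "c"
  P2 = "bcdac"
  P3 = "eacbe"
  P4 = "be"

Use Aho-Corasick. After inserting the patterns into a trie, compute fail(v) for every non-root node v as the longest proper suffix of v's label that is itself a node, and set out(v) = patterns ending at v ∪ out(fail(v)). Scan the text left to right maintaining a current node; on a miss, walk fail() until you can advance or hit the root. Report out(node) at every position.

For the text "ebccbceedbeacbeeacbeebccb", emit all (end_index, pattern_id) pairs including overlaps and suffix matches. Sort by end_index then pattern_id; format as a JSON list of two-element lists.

Build:
Trie (insert patterns):
  0='ε' goto b→1 c→3 e→7
  1='b' goto c→2 e→12
  2='bc' goto d→4  ←P0
  3='c' goto ·  ←P1
  4='bcd' goto a→5
  5='bcda' goto c→6
  6='bcdac' goto ·  ←P2
  7='e' goto a→8
  8='ea' goto c→9
  9='eac' goto b→10
  10='eacb' goto e→11
  11='eacbe' goto ·  ←P3
  12='be' goto ·  ←P4

Failure links (BFS by depth):
  n1('b'): parent n0 fail=0; on 'b' 0 → fail=0;  out ∅∪∅=∅
  n3('c'): parent n0 fail=0; on 'c' 0 → fail=0;  out {1}∪∅={1}
  n7('e'): parent n0 fail=0; on 'e' 0 → fail=0;  out ∅∪∅=∅
  n2('bc'): parent n1 fail=0; on 'c' 0 → fail=3;  out {0}∪{1}={0,1}
  n8('ea'): parent n7 fail=0; on 'a' 0 → fail=0;  out ∅∪∅=∅
  n12('be'): parent n1 fail=0; on 'e' 0 → fail=7;  out {4}∪∅={4}
  n4('bcd'): parent n2 fail=3; on 'd' 3→0 → fail=0;  out ∅∪∅=∅
  n9('eac'): parent n8 fail=0; on 'c' 0 → fail=3;  out ∅∪{1}={1}
  n5('bcda'): parent n4 fail=0; on 'a' 0 → fail=0;  out ∅∪∅=∅
  n10('eacb'): parent n9 fail=3; on 'b' 3→0 → fail=1;  out ∅∪∅=∅
  n6('bcdac'): parent n5 fail=0; on 'c' 0 → fail=3;  out {2}∪{1}={1,2}
  n11('eacbe'): parent n10 fail=1; on 'e' 1 → fail=12;  out {3}∪{4}={3,4}

Scan:
i=0 'e': node 0→7
i=1 'b': node 7→1 ·f
i=2 'c': node 1→2  ** P0@[1:2],P1@[2:2]
i=3 'c': node 2→3 ·f  ** P1@[3:3]
i=4 'b': node 3→1 ·f
i=5 'c': node 1→2  ** P0@[4:5],P1@[5:5]
i=6 'e': node 2→7 ·f
i=7 'e': node 7→7 ·f
i=8 'd': node 7→0 ·f
i=9 'b': node 0→1
i=10 'e': node 1→12  ** P4@[9:10]
i=11 'a': node 12→8 ·f
i=12 'c': node 8→9  ** P1@[12:12]
i=13 'b': node 9→10
i=14 'e': node 10→11  ** P3@[10:14],P4@[13:14]
i=15 'e': node 11→7 ·f
i=16 'a': node 7→8
i=17 'c': node 8→9  ** P1@[17:17]
i=18 'b': node 9→10
i=19 'e': node 10→11  ** P3@[15:19],P4@[18:19]
i=20 'e': node 11→7 ·f
i=21 'b': node 7→1 ·f
i=22 'c': node 1→2  ** P0@[21:22],P1@[22:22]
i=23 'c': node 2→3 ·f  ** P1@[23:23]
i=24 'b': node 3→1 ·f

Result: [[2,0],[2,1],[3,1],[5,0],[5,1],[10,4],[12,1],[14,3],[14,4],[17,1],[19,3],[19,4],[22,0],[22,1],[23,1]]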